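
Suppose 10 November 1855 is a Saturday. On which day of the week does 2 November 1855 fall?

Count forward from the earlier date (November 2, 1855) to the later (November 10, 1855):
Within November 1855: 10 − 2 = 8 days.
8 mod 7 = 1, so 1 day before Saturday is Friday.

Friday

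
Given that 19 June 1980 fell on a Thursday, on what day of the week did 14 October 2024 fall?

Monday

From June 19, 1980 to June 19, 2024: 44 years, of which 11 contain a Feb 29 — 33×365 + 11×366 = 16071 days.
(2000 is a leap year (divisible by 400).)
June 2024: 30 − 19 = 11 days remain.
Then July (31), August (31), September (30): 31 + 31 + 30 = 92 days.
October 1–14, 2024: 14 days.
Residual: 117 days.
Total: 16188 days.
16188 mod 7 = 4, so 4 days after Thursday is Monday.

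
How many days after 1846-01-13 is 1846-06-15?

153

January 1846: 31 − 13 = 18 days remain.
Then February 1846 (28), March (31), April (30), May (31): 28 + 31 + 30 + 31 = 120 days.
June 1–15, 1846: 15 days.
Total: 18 + 120 + 15 = 153 days.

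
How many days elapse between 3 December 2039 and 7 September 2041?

644

December 2039: 31 − 3 = 28 days remain.
Then 20 full months totalling 609 days.
September 1–7, 2041: 7 days.
Total: 28 + 609 + 7 = 644 days.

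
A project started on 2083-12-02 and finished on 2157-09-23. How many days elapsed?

26958

From December 2, 2083 to December 2, 2156: 73 years, of which 18 contain a Feb 29 — 55×365 + 18×366 = 26663 days.
(2100 is not a leap year (divisible by 100 but not 400).)
December 2156: 31 − 2 = 29 days remain.
Then January (31), February 2157 (28), March (31), April (30), May (31), June (30), July (31), August (31): 31 + 28 + 31 + 30 + 31 + 30 + 31 + 31 = 243 days.
September 1–23, 2157: 23 days.
Residual: 295 days.
Total: 26958 days.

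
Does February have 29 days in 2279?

2279 is not a leap year.

No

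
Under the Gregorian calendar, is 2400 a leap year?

Yes

2400 is a leap year (divisible by 400).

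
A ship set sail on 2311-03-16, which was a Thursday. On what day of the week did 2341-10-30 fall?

From March 16, 2311 to March 16, 2341: 30 years, of which 8 contain a Feb 29 — 22×365 + 8×366 = 10958 days.
March 2341: 31 − 16 = 15 days remain.
Then April (30), May (31), June (30), July (31), August (31), September (30): 30 + 31 + 30 + 31 + 31 + 30 = 183 days.
October 1–30, 2341: 30 days.
Residual: 228 days.
Total: 11186 days.
11186 is a multiple of 7, so 2341-10-30 falls on the same weekday: Thursday.

Thursday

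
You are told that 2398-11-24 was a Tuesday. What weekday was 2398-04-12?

Count forward from the earlier date (April 12, 2398) to the later (November 24, 2398):
April 2398: 30 − 12 = 18 days remain.
Then May (31), June (30), July (31), August (31), September (30), October (31): 31 + 30 + 31 + 31 + 30 + 31 = 184 days.
November 1–24, 2398: 24 days.
Total: 18 + 184 + 24 = 226 days.
226 mod 7 = 2, so 2 days before Tuesday is Sunday.

Sunday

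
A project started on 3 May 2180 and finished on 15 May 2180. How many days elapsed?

Within May 2180: 15 − 3 = 12 days.

12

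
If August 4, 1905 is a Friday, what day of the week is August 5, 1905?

Within August 1905: 5 − 4 = 1 day.
1 mod 7 = 1, so 1 day after Friday is Saturday.

Saturday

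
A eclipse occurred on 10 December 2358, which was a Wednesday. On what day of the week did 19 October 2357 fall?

Count forward from the earlier date (October 19, 2357) to the later (December 10, 2358):
Day-of-year of October 19, 2357: 292.
Day-of-year of December 10, 2358: 344.
2357 has 365 days, so 365 − 292 = 73 days remain in 2357.
Total: 73 + 344 = 417 days.
417 mod 7 = 4, so 4 days before Wednesday is Saturday.

Saturday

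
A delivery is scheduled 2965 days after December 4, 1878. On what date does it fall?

January 16, 1887

Count 2965 days after December 4, 1878:
From December 4, 1878 to December 4, 1886: 8 years, of which 2 contain a Feb 29 — 6×365 + 2×366 = 2922 days.
December 1886: 31 − 4 = 27 days remain.
January 1–16, 1887: 16 days.
Residual: 43 days.
Total: 2965 days.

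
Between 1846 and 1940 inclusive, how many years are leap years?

23

Years divisible by 4: 1848, 1852, …, 1940 — 24 in all.
Of these, 1900 is divisible by 100 but not 400, so not leap.
Leap years: 24 − 1 = 23.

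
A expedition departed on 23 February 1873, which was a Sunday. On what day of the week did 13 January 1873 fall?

Monday

Count forward from the earlier date (January 13, 1873) to the later (February 23, 1873):
January 1873: 31 − 13 = 18 days remain.
February 1–23, 1873: 23 days (1873 is not a leap year).
Total: 18 + 23 = 41 days.
41 mod 7 = 6, so 6 days before Sunday is Monday.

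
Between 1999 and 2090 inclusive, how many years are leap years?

23

Years divisible by 4: 2000, 2004, …, 2088 — 23 in all.
2000 is divisible by 400, so still leap.
No century exceptions apply. Count: 23.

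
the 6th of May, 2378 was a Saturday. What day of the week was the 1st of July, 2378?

Saturday

May 2378: 31 − 6 = 25 days remain.
Then June (30): 30 days.
July 1, 2378: 1 day.
Total: 25 + 30 + 1 = 56 days.
56 is a multiple of 7, so the 1st of July, 2378 falls on the same weekday: Saturday.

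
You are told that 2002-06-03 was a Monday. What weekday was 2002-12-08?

June 2002: 30 − 3 = 27 days remain.
Then July (31), August (31), September (30), October (31), November (30): 31 + 31 + 30 + 31 + 30 = 153 days.
December 1–8, 2002: 8 days.
Total: 27 + 153 + 8 = 188 days.
188 mod 7 = 6, so 6 days after Monday is Sunday.

Sunday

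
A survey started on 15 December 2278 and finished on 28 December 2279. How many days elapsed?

378

Day-of-year of December 15, 2278: 349.
Day-of-year of December 28, 2279: 362.
2278 has 365 days, so 365 − 349 = 16 days remain in 2278.
Total: 16 + 362 = 378 days.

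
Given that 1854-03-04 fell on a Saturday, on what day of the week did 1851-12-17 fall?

Wednesday

Count forward from the earlier date (December 17, 1851) to the later (March 4, 1854):
December 17, 1851 → December 17, 1852: 366 days (1852 is a leap year).
December 17, 1852 → December 17, 1853: 365 days.
December 1853: 31 − 17 = 14 days remain.
Then January (31), February 1854 (28): 31 + 28 = 59 days.
March 1–4, 1854: 4 days.
Residual: 77 days.
Total: 808 days.
808 mod 7 = 3, so 3 days before Saturday is Wednesday.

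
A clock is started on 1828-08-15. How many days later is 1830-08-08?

Day-of-year of August 15, 1828: 228.
Day-of-year of August 8, 1830: 220.
1828 has 366 days, so 366 − 228 = 138 days remain in 1828.
Full years: 1829: 365. Sum = 365.
Total: 138 + 365 + 220 = 723 days.

723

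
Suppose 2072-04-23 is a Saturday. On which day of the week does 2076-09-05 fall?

Saturday

Day-of-year of April 23, 2072: 114.
Day-of-year of September 5, 2076: 249.
2072 has 366 days, so 366 − 114 = 252 days remain in 2072.
Full years: 2073: 365; 2074: 365; 2075: 365. Sum = 1095.
Total: 252 + 1095 + 249 = 1596 days.
1596 is a multiple of 7, so 2076-09-05 falls on the same weekday: Saturday.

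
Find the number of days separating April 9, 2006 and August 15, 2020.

5242

Day-of-year of April 9, 2006: 99.
Day-of-year of August 15, 2020: 228.
2006 has 365 days, so 365 − 99 = 266 days remain in 2006.
Full years 2007–2019: 10 common + 3 leap = 10×365 + 3×366 = 4748 days.
Total: 266 + 4748 + 228 = 5242 days.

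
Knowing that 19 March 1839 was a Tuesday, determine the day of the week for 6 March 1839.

Wednesday

Count forward from the earlier date (March 6, 1839) to the later (March 19, 1839):
Within March 1839: 19 − 6 = 13 days.
13 mod 7 = 6, so 6 days before Tuesday is Wednesday.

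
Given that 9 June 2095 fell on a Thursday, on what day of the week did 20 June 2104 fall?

From June 9, 2095 to June 9, 2104: 9 years, of which 2 contain a Feb 29 — 7×365 + 2×366 = 3287 days.
(2100 is not a leap year (divisible by 100 but not 400).)
Within June 2104: 20 − 9 = 11 days.
Total: 3298 days.
3298 mod 7 = 1, so 1 day after Thursday is Friday.

Friday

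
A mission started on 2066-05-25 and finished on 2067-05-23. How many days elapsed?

May 2066: 31 − 25 = 6 days remain.
Then 11 full months totalling 334 days.
May 1–23, 2067: 23 days.
Residual: 363 days.
Total: 363 days.

363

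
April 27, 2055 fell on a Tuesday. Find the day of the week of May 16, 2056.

Tuesday

April 2055: 30 − 27 = 3 days remain.
Then 12 full months totalling 366 days.
May 1–16, 2056: 16 days.
Total: 3 + 366 + 16 = 385 days.
385 is a multiple of 7, so May 16, 2056 falls on the same weekday: Tuesday.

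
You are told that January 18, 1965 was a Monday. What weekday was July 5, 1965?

January 1965: 31 − 18 = 13 days remain.
Then February 1965 (28), March (31), April (30), May (31), June (30): 28 + 31 + 30 + 31 + 30 = 150 days.
July 1–5, 1965: 5 days.
Total: 13 + 150 + 5 = 168 days.
168 is a multiple of 7, so July 5, 1965 falls on the same weekday: Monday.

Monday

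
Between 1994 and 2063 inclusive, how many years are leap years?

17

Years divisible by 4: 1996, 2000, …, 2060 — 17 in all.
2000 is divisible by 400, so still leap.
No century exceptions apply. Count: 17.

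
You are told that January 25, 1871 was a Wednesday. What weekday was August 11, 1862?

Count forward from the earlier date (August 11, 1862) to the later (January 25, 1871):
Day-of-year of August 11, 1862: 223.
Day-of-year of January 25, 1871: 25.
1862 has 365 days, so 365 − 223 = 142 days remain in 1862.
Full years 1863–1870: 6 common + 2 leap = 6×365 + 2×366 = 2922 days.
Total: 142 + 2922 + 25 = 3089 days.
3089 mod 7 = 2, so 2 days before Wednesday is Monday.

Monday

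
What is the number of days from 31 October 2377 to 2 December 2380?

Day-of-year of October 31, 2377: 304.
Day-of-year of December 2, 2380: 337.
2377 has 365 days, so 365 − 304 = 61 days remain in 2377.
Full years: 2378: 365; 2379: 365. Sum = 730.
Total: 61 + 730 + 337 = 1128 days.

1128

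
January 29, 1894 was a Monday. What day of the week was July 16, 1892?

Count forward from the earlier date (July 16, 1892) to the later (January 29, 1894):
July 16, 1892 → July 16, 1893: 365 days.
July 1893: 31 − 16 = 15 days remain.
Then August (31), September (30), October (31), November (30), December (31): 31 + 30 + 31 + 30 + 31 = 153 days.
January 1–29, 1894: 29 days.
Residual: 197 days.
Total: 562 days.
562 mod 7 = 2, so 2 days before Monday is Saturday.

Saturday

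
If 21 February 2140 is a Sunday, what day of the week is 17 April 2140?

February 2140: 29 − 21 = 8 days remain (2140 is a leap year, so February has 29 days).
Then March (31): 31 days.
April 1–17, 2140: 17 days.
Total: 8 + 31 + 17 = 56 days.
56 is a multiple of 7, so 17 April 2140 falls on the same weekday: Sunday.

Sunday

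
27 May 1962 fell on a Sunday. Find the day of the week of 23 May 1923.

Count forward from the earlier date (May 23, 1923) to the later (May 27, 1962):
Day-of-year of May 23, 1923: 143.
Day-of-year of May 27, 1962: 147.
1923 has 365 days, so 365 − 143 = 222 days remain in 1923.
Full years 1924–1961: 28 common + 10 leap = 28×365 + 10×366 = 13880 days.
Total: 222 + 13880 + 147 = 14249 days.
14249 mod 7 = 4, so 4 days before Sunday is Wednesday.

Wednesday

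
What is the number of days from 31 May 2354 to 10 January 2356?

589

Day-of-year of May 31, 2354: 151.
Day-of-year of January 10, 2356: 10.
2354 has 365 days, so 365 − 151 = 214 days remain in 2354.
Full years: 2355: 365. Sum = 365.
Total: 214 + 365 + 10 = 589 days.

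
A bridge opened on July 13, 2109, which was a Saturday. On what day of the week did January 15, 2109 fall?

Count forward from the earlier date (January 15, 2109) to the later (July 13, 2109):
January 2109: 31 − 15 = 16 days remain.
Then February 2109 (28), March (31), April (30), May (31), June (30): 28 + 31 + 30 + 31 + 30 = 150 days.
July 1–13, 2109: 13 days.
Total: 16 + 150 + 13 = 179 days.
179 mod 7 = 4, so 4 days before Saturday is Tuesday.

Tuesday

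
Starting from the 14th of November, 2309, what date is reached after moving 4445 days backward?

the 12th of September, 2297

Count 4445 days before November 14, 2309:
From September 12, 2297 to September 12, 2309: 12 years, of which 2 contain a Feb 29 — 10×365 + 2×366 = 4382 days.
(2300 is not a leap year (divisible by 100 but not 400).)
September 2309: 30 − 12 = 18 days remain.
Then October (31): 31 days.
November 1–14, 2309: 14 days.
Residual: 63 days.
Total: 4445 days.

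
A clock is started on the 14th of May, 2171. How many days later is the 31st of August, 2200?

Day-of-year of May 14, 2171: 134.
Day-of-year of August 31, 2200: 243.
2171 has 365 days, so 365 − 134 = 231 days remain in 2171.
Full years 2172–2199: 21 common + 7 leap = 21×365 + 7×366 = 10227 days.
Total: 231 + 10227 + 243 = 10701 days.

10701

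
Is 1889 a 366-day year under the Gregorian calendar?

No

1889 is not a leap year.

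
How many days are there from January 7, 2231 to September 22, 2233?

989

January 7, 2231 → January 7, 2232: 365 days.
January 7, 2232 → January 7, 2233: 366 days (2232 is a leap year).
January 2233: 31 − 7 = 24 days remain.
Then February 2233 (28), March (31), April (30), May (31), June (30), July (31), August (31): 28 + 31 + 30 + 31 + 30 + 31 + 31 = 212 days.
September 1–22, 2233: 22 days.
Residual: 258 days.
Total: 989 days.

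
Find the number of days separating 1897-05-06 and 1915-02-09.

6487

From May 6, 1897 to May 6, 1914: 17 years, of which 3 contain a Feb 29 — 14×365 + 3×366 = 6208 days.
(1900 is not a leap year (divisible by 100 but not 400).)
May 1914: 31 − 6 = 25 days remain.
Then June (30), July (31), August (31), September (30), October (31), November (30), December (31), January (31): 30 + 31 + 31 + 30 + 31 + 30 + 31 + 31 = 245 days.
February 1–9, 1915: 9 days (1915 is not a leap year).
Residual: 279 days.
Total: 6487 days.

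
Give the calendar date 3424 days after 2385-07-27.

2394-12-11

Count 3424 days after July 27, 2385:
Day-of-year of July 27, 2385: 208.
Day-of-year of December 11, 2394: 345.
2385 has 365 days, so 365 − 208 = 157 days remain in 2385.
Full years 2386–2393: 6 common + 2 leap = 6×365 + 2×366 = 2922 days.
Total: 157 + 2922 + 345 = 3424 days.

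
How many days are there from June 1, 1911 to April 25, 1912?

329

Day-of-year of June 1, 1911: 152.
Day-of-year of April 25, 1912: 116.
1911 has 365 days, so 365 − 152 = 213 days remain in 1911.
Total: 213 + 116 = 329 days.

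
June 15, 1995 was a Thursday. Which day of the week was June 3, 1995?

Count forward from the earlier date (June 3, 1995) to the later (June 15, 1995):
Within June 1995: 15 − 3 = 12 days.
12 mod 7 = 5, so 5 days before Thursday is Saturday.

Saturday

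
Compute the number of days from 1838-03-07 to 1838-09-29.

206

March 1838: 31 − 7 = 24 days remain.
Then April (30), May (31), June (30), July (31), August (31): 30 + 31 + 30 + 31 + 31 = 153 days.
September 1–29, 1838: 29 days.
Total: 24 + 153 + 29 = 206 days.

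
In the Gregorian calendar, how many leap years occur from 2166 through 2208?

10

Years divisible by 4 in [2166, 2208]: 2168, 2172, 2176, 2180, 2184, 2188, 2192, 2196, 2200, 2204, 2208.
Of these, 2200 is divisible by 100 but not 400, so not leap.
Leap years: 11 − 1 = 10.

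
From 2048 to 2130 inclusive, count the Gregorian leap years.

20

Years divisible by 4: 2048, 2052, …, 2128 — 21 in all.
Of these, 2100 is divisible by 100 but not 400, so not leap.
Leap years: 21 − 1 = 20.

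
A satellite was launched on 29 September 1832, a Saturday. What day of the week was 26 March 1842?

From September 29, 1832 to September 29, 1841: 9 years, of which 2 contain a Feb 29 — 7×365 + 2×366 = 3287 days.
September 1841: 30 − 29 = 1 day remains.
Then October (31), November (30), December (31), January (31), February 1842 (28): 31 + 30 + 31 + 31 + 28 = 151 days.
March 1–26, 1842: 26 days.
Residual: 178 days.
Total: 3465 days.
3465 is a multiple of 7, so 26 March 1842 falls on the same weekday: Saturday.

Saturday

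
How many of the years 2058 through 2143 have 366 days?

20

Years divisible by 4: 2060, 2064, …, 2140 — 21 in all.
Of these, 2100 is divisible by 100 but not 400, so not leap.
Leap years: 21 − 1 = 20.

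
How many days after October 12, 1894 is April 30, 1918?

From October 12, 1894 to October 12, 1917: 23 years, of which 5 contain a Feb 29 — 18×365 + 5×366 = 8400 days.
(1900 is not a leap year (divisible by 100 but not 400).)
October 1917: 31 − 12 = 19 days remain.
Then November (30), December (31), January (31), February 1918 (28), March (31): 30 + 31 + 31 + 28 + 31 = 151 days.
April 1–30, 1918: 30 days.
Residual: 200 days.
Total: 8600 days.

8600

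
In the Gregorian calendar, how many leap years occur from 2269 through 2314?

Years divisible by 4 in [2269, 2314]: 2272, 2276, 2280, 2284, 2288, 2292, 2296, 2300, 2304, 2308, 2312.
Of these, 2300 is divisible by 100 but not 400, so not leap.
Leap years: 11 − 1 = 10.

10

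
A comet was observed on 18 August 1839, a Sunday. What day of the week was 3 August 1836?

Count forward from the earlier date (August 3, 1836) to the later (August 18, 1839):
August 3, 1836 → August 3, 1837: 365 days.
August 3, 1837 → August 3, 1838: 365 days.
August 3, 1838 → August 3, 1839: 365 days.
Within August 1839: 18 − 3 = 15 days.
Total: 1110 days.
1110 mod 7 = 4, so 4 days before Sunday is Wednesday.

Wednesday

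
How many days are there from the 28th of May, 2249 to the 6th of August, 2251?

Day-of-year of May 28, 2249: 148.
Day-of-year of August 6, 2251: 218.
2249 has 365 days, so 365 − 148 = 217 days remain in 2249.
Full years: 2250: 365. Sum = 365.
Total: 217 + 365 + 218 = 800 days.

800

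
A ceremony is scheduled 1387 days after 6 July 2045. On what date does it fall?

23 April 2049

Count 1387 days after July 6, 2045:
Day-of-year of July 6, 2045: 187.
Day-of-year of April 23, 2049: 113.
2045 has 365 days, so 365 − 187 = 178 days remain in 2045.
Full years: 2046: 365; 2047: 365; 2048: 366. Sum = 1096.
Total: 178 + 1096 + 113 = 1387 days.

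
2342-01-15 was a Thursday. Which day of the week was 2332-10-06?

Thursday

Count forward from the earlier date (October 6, 2332) to the later (January 15, 2342):
From October 6, 2332 to October 6, 2341: 9 years, of which 2 contain a Feb 29 — 7×365 + 2×366 = 3287 days.
October 2341: 31 − 6 = 25 days remain.
Then November (30), December (31): 30 + 31 = 61 days.
January 1–15, 2342: 15 days.
Residual: 101 days.
Total: 3388 days.
3388 is a multiple of 7, so 2332-10-06 falls on the same weekday: Thursday.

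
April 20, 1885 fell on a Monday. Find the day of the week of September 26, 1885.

April 1885: 30 − 20 = 10 days remain.
Then May (31), June (30), July (31), August (31): 31 + 30 + 31 + 31 = 123 days.
September 1–26, 1885: 26 days.
Total: 10 + 123 + 26 = 159 days.
159 mod 7 = 5, so 5 days after Monday is Saturday.

Saturday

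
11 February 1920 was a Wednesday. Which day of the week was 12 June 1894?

Tuesday

Count forward from the earlier date (June 12, 1894) to the later (February 11, 1920):
From June 12, 1894 to June 12, 1919: 25 years, of which 5 contain a Feb 29 — 20×365 + 5×366 = 9130 days.
(1900 is not a leap year (divisible by 100 but not 400).)
June 1919: 30 − 12 = 18 days remain.
Then July (31), August (31), September (30), October (31), November (30), December (31), January (31): 31 + 31 + 30 + 31 + 30 + 31 + 31 = 215 days.
February 1–11, 1920: 11 days (1920 is a leap year).
Residual: 244 days.
Total: 9374 days.
9374 mod 7 = 1, so 1 day before Wednesday is Tuesday.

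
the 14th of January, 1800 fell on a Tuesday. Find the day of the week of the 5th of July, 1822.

From January 14, 1800 to January 14, 1822: 22 years, of which 5 contain a Feb 29 — 17×365 + 5×366 = 8035 days.
(1800 is not a leap year (divisible by 100 but not 400).)
January 1822: 31 − 14 = 17 days remain.
Then February 1822 (28), March (31), April (30), May (31), June (30): 28 + 31 + 30 + 31 + 30 = 150 days.
July 1–5, 1822: 5 days.
Residual: 172 days.
Total: 8207 days.
8207 mod 7 = 3, so 3 days after Tuesday is Friday.

Friday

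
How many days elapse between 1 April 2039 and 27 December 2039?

April 2039: 30 − 1 = 29 days remain.
Then May (31), June (30), July (31), August (31), September (30), October (31), November (30): 31 + 30 + 31 + 31 + 30 + 31 + 30 = 214 days.
December 1–27, 2039: 27 days.
Total: 29 + 214 + 27 = 270 days.

270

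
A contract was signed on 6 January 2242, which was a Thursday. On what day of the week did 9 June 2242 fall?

January 2242: 31 − 6 = 25 days remain.
Then February 2242 (28), March (31), April (30), May (31): 28 + 31 + 30 + 31 = 120 days.
June 1–9, 2242: 9 days.
Total: 25 + 120 + 9 = 154 days.
154 is a multiple of 7, so 9 June 2242 falls on the same weekday: Thursday.

Thursday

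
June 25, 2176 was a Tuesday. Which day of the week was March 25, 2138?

Count forward from the earlier date (March 25, 2138) to the later (June 25, 2176):
Day-of-year of March 25, 2138: 84.
Day-of-year of June 25, 2176: 177.
2138 has 365 days, so 365 − 84 = 281 days remain in 2138.
Full years 2139–2175: 28 common + 9 leap = 28×365 + 9×366 = 13514 days.
Total: 281 + 13514 + 177 = 13972 days.
13972 is a multiple of 7, so March 25, 2138 falls on the same weekday: Tuesday.

Tuesday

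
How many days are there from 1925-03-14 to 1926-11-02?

Day-of-year of March 14, 1925: 73.
Day-of-year of November 2, 1926: 306.
1925 has 365 days, so 365 − 73 = 292 days remain in 1925.
Total: 292 + 306 = 598 days.

598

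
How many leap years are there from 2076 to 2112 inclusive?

Years divisible by 4 in [2076, 2112]: 2076, 2080, 2084, 2088, 2092, 2096, 2100, 2104, 2108, 2112.
Of these, 2100 is divisible by 100 but not 400, so not leap.
Leap years: 10 − 1 = 9.

9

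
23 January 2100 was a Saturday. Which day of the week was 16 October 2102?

January 23, 2100 → January 23, 2101: 365 days (2100 is not a leap year (divisible by 100 but not 400)).
January 23, 2101 → January 23, 2102: 365 days.
January 2102: 31 − 23 = 8 days remain.
Then February 2102 (28), March (31), April (30), May (31), June (30), July (31), August (31), September (30): 28 + 31 + 30 + 31 + 30 + 31 + 31 + 30 = 242 days.
October 1–16, 2102: 16 days.
Residual: 266 days.
Total: 996 days.
996 mod 7 = 2, so 2 days after Saturday is Monday.

Monday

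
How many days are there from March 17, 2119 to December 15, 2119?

273

March 2119: 31 − 17 = 14 days remain.
Then April (30), May (31), June (30), July (31), August (31), September (30), October (31), November (30): 30 + 31 + 30 + 31 + 31 + 30 + 31 + 30 = 244 days.
December 1–15, 2119: 15 days.
Total: 14 + 244 + 15 = 273 days.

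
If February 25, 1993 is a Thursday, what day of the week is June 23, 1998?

Day-of-year of February 25, 1993: 56.
Day-of-year of June 23, 1998: 174.
1993 has 365 days, so 365 − 56 = 309 days remain in 1993.
Full years: 1994: 365; 1995: 365; 1996: 366; 1997: 365. Sum = 1461.
Total: 309 + 1461 + 174 = 1944 days.
1944 mod 7 = 5, so 5 days after Thursday is Tuesday.

Tuesday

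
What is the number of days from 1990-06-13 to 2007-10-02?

6320

Day-of-year of June 13, 1990: 164.
Day-of-year of October 2, 2007: 275.
1990 has 365 days, so 365 − 164 = 201 days remain in 1990.
Full years 1991–2006: 12 common + 4 leap = 12×365 + 4×366 = 5844 days.
Total: 201 + 5844 + 275 = 6320 days.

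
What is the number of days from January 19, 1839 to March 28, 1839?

January 1839: 31 − 19 = 12 days remain.
Then February 1839 (28): 28 days.
March 1–28, 1839: 28 days.
Total: 12 + 28 + 28 = 68 days.

68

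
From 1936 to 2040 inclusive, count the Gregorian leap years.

Years divisible by 4: 1936, 1940, …, 2040 — 27 in all.
2000 is divisible by 400, so still leap.
No century exceptions apply. Count: 27.

27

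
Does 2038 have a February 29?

2038 is not a leap year.

No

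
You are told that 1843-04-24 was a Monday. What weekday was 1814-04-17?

Sunday

Count forward from the earlier date (April 17, 1814) to the later (April 24, 1843):
Day-of-year of April 17, 1814: 107.
Day-of-year of April 24, 1843: 114.
1814 has 365 days, so 365 − 107 = 258 days remain in 1814.
Full years 1815–1842: 21 common + 7 leap = 21×365 + 7×366 = 10227 days.
Total: 258 + 10227 + 114 = 10599 days.
10599 mod 7 = 1, so 1 day before Monday is Sunday.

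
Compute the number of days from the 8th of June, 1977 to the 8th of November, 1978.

518

June 1977: 30 − 8 = 22 days remain.
Then 16 full months totalling 488 days.
November 1–8, 1978: 8 days.
Total: 22 + 488 + 8 = 518 days.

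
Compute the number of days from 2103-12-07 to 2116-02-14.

4452

From December 7, 2103 to December 7, 2115: 12 years, of which 3 contain a Feb 29 — 9×365 + 3×366 = 4383 days.
December 2115: 31 − 7 = 24 days remain.
Then January (31): 31 days.
February 1–14, 2116: 14 days (2116 is a leap year).
Residual: 69 days.
Total: 4452 days.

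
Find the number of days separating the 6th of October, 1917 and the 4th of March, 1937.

Day-of-year of October 6, 1917: 279.
Day-of-year of March 4, 1937: 63.
1917 has 365 days, so 365 − 279 = 86 days remain in 1917.
Full years 1918–1936: 14 common + 5 leap = 14×365 + 5×366 = 6940 days.
Total: 86 + 6940 + 63 = 7089 days.

7089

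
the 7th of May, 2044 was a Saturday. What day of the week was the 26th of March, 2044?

Count forward from the earlier date (March 26, 2044) to the later (May 7, 2044):
March 2044: 31 − 26 = 5 days remain.
Then April (30): 30 days.
May 1–7, 2044: 7 days.
Total: 5 + 30 + 7 = 42 days.
42 is a multiple of 7, so the 26th of March, 2044 falls on the same weekday: Saturday.

Saturday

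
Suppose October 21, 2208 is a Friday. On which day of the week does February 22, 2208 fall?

Count forward from the earlier date (February 22, 2208) to the later (October 21, 2208):
February 2208: 29 − 22 = 7 days remain (2208 is a leap year, so February has 29 days).
Then March (31), April (30), May (31), June (30), July (31), August (31), September (30): 31 + 30 + 31 + 30 + 31 + 31 + 30 = 214 days.
October 1–21, 2208: 21 days.
Total: 7 + 214 + 21 = 242 days.
242 mod 7 = 4, so 4 days before Friday is Monday.

Monday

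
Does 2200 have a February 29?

No

2200 is not a leap year (divisible by 100 but not 400).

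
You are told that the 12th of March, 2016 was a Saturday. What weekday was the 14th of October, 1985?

Monday

Count forward from the earlier date (October 14, 1985) to the later (March 12, 2016):
From October 14, 1985 to October 14, 2015: 30 years, of which 7 contain a Feb 29 — 23×365 + 7×366 = 10957 days.
(2000 is a leap year (divisible by 400).)
October 2015: 31 − 14 = 17 days remain.
Then November (30), December (31), January (31), February 2016 (29): 30 + 31 + 31 + 29 = 121 days.
March 1–12, 2016: 12 days.
Residual: 150 days.
Total: 11107 days.
11107 mod 7 = 5, so 5 days before Saturday is Monday.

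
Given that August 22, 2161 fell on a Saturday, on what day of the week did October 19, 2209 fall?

Thursday

From August 22, 2161 to August 22, 2209: 48 years, of which 11 contain a Feb 29 — 37×365 + 11×366 = 17531 days.
(2200 is not a leap year (divisible by 100 but not 400).)
August 2209: 31 − 22 = 9 days remain.
Then September (30): 30 days.
October 1–19, 2209: 19 days.
Residual: 58 days.
Total: 17589 days.
17589 mod 7 = 5, so 5 days after Saturday is Thursday.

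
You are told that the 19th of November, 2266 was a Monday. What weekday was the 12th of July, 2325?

Sunday

Day-of-year of November 19, 2266: 323.
Day-of-year of July 12, 2325: 193.
2266 has 365 days, so 365 − 323 = 42 days remain in 2266.
Full years 2267–2324: 44 common + 14 leap = 44×365 + 14×366 = 21184 days.
Total: 42 + 21184 + 193 = 21419 days.
21419 mod 7 = 6, so 6 days after Monday is Sunday.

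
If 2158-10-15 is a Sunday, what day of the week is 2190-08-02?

From October 15, 2158 to October 15, 2189: 31 years, of which 8 contain a Feb 29 — 23×365 + 8×366 = 11323 days.
October 2189: 31 − 15 = 16 days remain.
Then 9 full months totalling 273 days.
August 1–2, 2190: 2 days.
Residual: 291 days.
Total: 11614 days.
11614 mod 7 = 1, so 1 day after Sunday is Monday.

Monday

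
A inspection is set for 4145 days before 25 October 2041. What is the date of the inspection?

20 June 2030

Count 4145 days before October 25, 2041:
From June 20, 2030 to June 20, 2041: 11 years, of which 3 contain a Feb 29 — 8×365 + 3×366 = 4018 days.
June 2041: 30 − 20 = 10 days remain.
Then July (31), August (31), September (30): 31 + 31 + 30 = 92 days.
October 1–25, 2041: 25 days.
Residual: 127 days.
Total: 4145 days.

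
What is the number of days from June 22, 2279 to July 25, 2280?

Day-of-year of June 22, 2279: 173.
Day-of-year of July 25, 2280: 207.
2279 has 365 days, so 365 − 173 = 192 days remain in 2279.
Total: 192 + 207 = 399 days.

399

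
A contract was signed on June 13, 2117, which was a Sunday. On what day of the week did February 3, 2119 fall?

Friday

June 13, 2117 → June 13, 2118: 365 days.
June 2118: 30 − 13 = 17 days remain.
Then July (31), August (31), September (30), October (31), November (30), December (31), January (31): 31 + 31 + 30 + 31 + 30 + 31 + 31 = 215 days.
February 1–3, 2119: 3 days (2119 is not a leap year).
Residual: 235 days.
Total: 600 days.
600 mod 7 = 5, so 5 days after Sunday is Friday.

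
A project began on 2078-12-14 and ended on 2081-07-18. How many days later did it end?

Day-of-year of December 14, 2078: 348.
Day-of-year of July 18, 2081: 199.
2078 has 365 days, so 365 − 348 = 17 days remain in 2078.
Full years: 2079: 365; 2080: 366. Sum = 731.
Total: 17 + 731 + 199 = 947 days.

947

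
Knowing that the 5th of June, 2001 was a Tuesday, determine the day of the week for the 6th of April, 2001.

Friday

Count forward from the earlier date (April 6, 2001) to the later (June 5, 2001):
April 2001: 30 − 6 = 24 days remain.
Then May (31): 31 days.
June 1–5, 2001: 5 days.
Total: 24 + 31 + 5 = 60 days.
60 mod 7 = 4, so 4 days before Tuesday is Friday.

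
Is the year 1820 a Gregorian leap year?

1820 is a leap year.

Yes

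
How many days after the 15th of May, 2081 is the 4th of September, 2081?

112

May 2081: 31 − 15 = 16 days remain.
Then June (30), July (31), August (31): 30 + 31 + 31 = 92 days.
September 1–4, 2081: 4 days.
Total: 16 + 92 + 4 = 112 days.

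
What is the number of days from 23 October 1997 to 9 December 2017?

7352

From October 23, 1997 to October 23, 2017: 20 years, of which 5 contain a Feb 29 — 15×365 + 5×366 = 7305 days.
(2000 is a leap year (divisible by 400).)
October 2017: 31 − 23 = 8 days remain.
Then November (30): 30 days.
December 1–9, 2017: 9 days.
Residual: 47 days.
Total: 7352 days.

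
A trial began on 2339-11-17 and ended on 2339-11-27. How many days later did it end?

10

Within November 2339: 27 − 17 = 10 days.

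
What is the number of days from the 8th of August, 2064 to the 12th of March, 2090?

Day-of-year of August 8, 2064: 221.
Day-of-year of March 12, 2090: 71.
2064 has 366 days, so 366 − 221 = 145 days remain in 2064.
Full years 2065–2089: 19 common + 6 leap = 19×365 + 6×366 = 9131 days.
Total: 145 + 9131 + 71 = 9347 days.

9347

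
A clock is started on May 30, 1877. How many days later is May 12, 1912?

From May 30, 1877 to May 30, 1911: 34 years, of which 7 contain a Feb 29 — 27×365 + 7×366 = 12417 days.
(1900 is not a leap year (divisible by 100 but not 400).)
May 1911: 31 − 30 = 1 day remains.
Then 11 full months totalling 335 days.
May 1–12, 1912: 12 days.
Residual: 348 days.
Total: 12765 days.

12765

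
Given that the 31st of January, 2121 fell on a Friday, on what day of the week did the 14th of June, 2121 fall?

Saturday

January 2121: 31 − 31 = 0 days remain.
Then February 2121 (28), March (31), April (30), May (31): 28 + 31 + 30 + 31 = 120 days.
June 1–14, 2121: 14 days.
Total: 0 + 120 + 14 = 134 days.
134 mod 7 = 1, so 1 day after Friday is Saturday.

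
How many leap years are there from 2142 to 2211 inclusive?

16

Years divisible by 4: 2144, 2148, …, 2208 — 17 in all.
Of these, 2200 is divisible by 100 but not 400, so not leap.
Leap years: 17 − 1 = 16.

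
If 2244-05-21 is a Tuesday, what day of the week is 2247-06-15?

Day-of-year of May 21, 2244: 142.
Day-of-year of June 15, 2247: 166.
2244 has 366 days, so 366 − 142 = 224 days remain in 2244.
Full years: 2245: 365; 2246: 365. Sum = 730.
Total: 224 + 730 + 166 = 1120 days.
1120 is a multiple of 7, so 2247-06-15 falls on the same weekday: Tuesday.

Tuesday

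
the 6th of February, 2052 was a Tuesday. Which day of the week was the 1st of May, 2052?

Wednesday

February 2052: 29 − 6 = 23 days remain (2052 is a leap year, so February has 29 days).
Then March (31), April (30): 31 + 30 = 61 days.
May 1, 2052: 1 day.
Total: 23 + 61 + 1 = 85 days.
85 mod 7 = 1, so 1 day after Tuesday is Wednesday.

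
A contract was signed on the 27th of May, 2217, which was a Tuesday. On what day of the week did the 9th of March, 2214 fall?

Wednesday

Count forward from the earlier date (March 9, 2214) to the later (May 27, 2217):
Day-of-year of March 9, 2214: 68.
Day-of-year of May 27, 2217: 147.
2214 has 365 days, so 365 − 68 = 297 days remain in 2214.
Full years: 2215: 365; 2216: 366. Sum = 731.
Total: 297 + 731 + 147 = 1175 days.
1175 mod 7 = 6, so 6 days before Tuesday is Wednesday.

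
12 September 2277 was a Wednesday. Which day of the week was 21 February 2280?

Saturday

Day-of-year of September 12, 2277: 255.
Day-of-year of February 21, 2280: 52.
2277 has 365 days, so 365 − 255 = 110 days remain in 2277.
Full years: 2278: 365; 2279: 365. Sum = 730.
Total: 110 + 730 + 52 = 892 days.
892 mod 7 = 3, so 3 days after Wednesday is Saturday.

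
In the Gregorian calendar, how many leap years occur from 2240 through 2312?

18

Years divisible by 4: 2240, 2244, …, 2312 — 19 in all.
Of these, 2300 is divisible by 100 but not 400, so not leap.
Leap years: 19 − 1 = 18.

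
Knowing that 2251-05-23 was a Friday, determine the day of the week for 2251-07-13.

Sunday

May 2251: 31 − 23 = 8 days remain.
Then June (30): 30 days.
July 1–13, 2251: 13 days.
Total: 8 + 30 + 13 = 51 days.
51 mod 7 = 2, so 2 days after Friday is Sunday.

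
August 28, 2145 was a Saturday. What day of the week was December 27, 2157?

From August 28, 2145 to August 28, 2157: 12 years, of which 3 contain a Feb 29 — 9×365 + 3×366 = 4383 days.
August 2157: 31 − 28 = 3 days remain.
Then September (30), October (31), November (30): 30 + 31 + 30 = 91 days.
December 1–27, 2157: 27 days.
Residual: 121 days.
Total: 4504 days.
4504 mod 7 = 3, so 3 days after Saturday is Tuesday.

Tuesday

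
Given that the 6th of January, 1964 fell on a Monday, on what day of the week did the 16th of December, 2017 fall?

Saturday

From January 6, 1964 to January 6, 2017: 53 years, of which 14 contain a Feb 29 — 39×365 + 14×366 = 19359 days.
(2000 is a leap year (divisible by 400).)
January 2017: 31 − 6 = 25 days remain.
Then 10 full months totalling 303 days.
December 1–16, 2017: 16 days.
Residual: 344 days.
Total: 19703 days.
19703 mod 7 = 5, so 5 days after Monday is Saturday.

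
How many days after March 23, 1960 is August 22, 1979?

Day-of-year of March 23, 1960: 83.
Day-of-year of August 22, 1979: 234.
1960 has 366 days, so 366 − 83 = 283 days remain in 1960.
Full years 1961–1978: 14 common + 4 leap = 14×365 + 4×366 = 6574 days.
Total: 283 + 6574 + 234 = 7091 days.

7091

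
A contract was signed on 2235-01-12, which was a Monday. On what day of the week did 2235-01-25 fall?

Within January 2235: 25 − 12 = 13 days.
13 mod 7 = 6, so 6 days after Monday is Sunday.

Sunday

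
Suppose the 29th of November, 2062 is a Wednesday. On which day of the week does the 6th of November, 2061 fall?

Count forward from the earlier date (November 6, 2061) to the later (November 29, 2062):
November 2061: 30 − 6 = 24 days remain.
Then 11 full months totalling 335 days.
November 1–29, 2062: 29 days.
Total: 24 + 335 + 29 = 388 days.
388 mod 7 = 3, so 3 days before Wednesday is Sunday.

Sunday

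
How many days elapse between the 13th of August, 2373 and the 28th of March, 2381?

2784

Day-of-year of August 13, 2373: 225.
Day-of-year of March 28, 2381: 87.
2373 has 365 days, so 365 − 225 = 140 days remain in 2373.
Full years 2374–2380: 5 common + 2 leap = 5×365 + 2×366 = 2557 days.
Total: 140 + 2557 + 87 = 2784 days.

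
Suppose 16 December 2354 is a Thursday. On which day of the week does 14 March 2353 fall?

Saturday

Count forward from the earlier date (March 14, 2353) to the later (December 16, 2354):
Day-of-year of March 14, 2353: 73.
Day-of-year of December 16, 2354: 350.
2353 has 365 days, so 365 − 73 = 292 days remain in 2353.
Total: 292 + 350 = 642 days.
642 mod 7 = 5, so 5 days before Thursday is Saturday.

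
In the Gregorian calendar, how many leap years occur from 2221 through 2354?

32

Years divisible by 4: 2224, 2228, …, 2352 — 33 in all.
Of these, 2300 is divisible by 100 but not 400, so not leap.
Leap years: 33 − 1 = 32.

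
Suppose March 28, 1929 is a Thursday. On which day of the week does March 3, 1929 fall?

Sunday

Count forward from the earlier date (March 3, 1929) to the later (March 28, 1929):
Within March 1929: 28 − 3 = 25 days.
25 mod 7 = 4, so 4 days before Thursday is Sunday.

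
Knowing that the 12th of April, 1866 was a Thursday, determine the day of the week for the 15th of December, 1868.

April 12, 1866 → April 12, 1867: 365 days.
April 12, 1867 → April 12, 1868: 366 days (1868 is a leap year).
April 1868: 30 − 12 = 18 days remain.
Then May (31), June (30), July (31), August (31), September (30), October (31), November (30): 31 + 30 + 31 + 31 + 30 + 31 + 30 = 214 days.
December 1–15, 1868: 15 days.
Residual: 247 days.
Total: 978 days.
978 mod 7 = 5, so 5 days after Thursday is Tuesday.

Tuesday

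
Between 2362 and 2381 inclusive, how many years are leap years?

5

Years divisible by 4 in [2362, 2381]: 2364, 2368, 2372, 2376, 2380.
No century exceptions apply. Count: 5.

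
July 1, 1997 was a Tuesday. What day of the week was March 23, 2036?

Sunday

Day-of-year of July 1, 1997: 182.
Day-of-year of March 23, 2036: 83.
1997 has 365 days, so 365 − 182 = 183 days remain in 1997.
Full years 1998–2035: 29 common + 9 leap = 29×365 + 9×366 = 13879 days.
Total: 183 + 13879 + 83 = 14145 days.
14145 mod 7 = 5, so 5 days after Tuesday is Sunday.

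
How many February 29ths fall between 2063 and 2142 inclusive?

19

Years divisible by 4: 2064, 2068, …, 2140 — 20 in all.
Of these, 2100 is divisible by 100 but not 400, so not leap.
Leap years: 20 − 1 = 19.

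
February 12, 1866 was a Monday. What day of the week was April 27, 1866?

Friday

February 1866: 28 − 12 = 16 days remain (1866 is not a leap year, so February has 28 days).
Then March (31): 31 days.
April 1–27, 1866: 27 days.
Total: 16 + 31 + 27 = 74 days.
74 mod 7 = 4, so 4 days after Monday is Friday.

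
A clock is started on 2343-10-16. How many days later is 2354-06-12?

From October 16, 2343 to October 16, 2353: 10 years, of which 3 contain a Feb 29 — 7×365 + 3×366 = 3653 days.
October 2353: 31 − 16 = 15 days remain.
Then November (30), December (31), January (31), February 2354 (28), March (31), April (30), May (31): 30 + 31 + 31 + 28 + 31 + 30 + 31 = 212 days.
June 1–12, 2354: 12 days.
Residual: 239 days.
Total: 3892 days.

3892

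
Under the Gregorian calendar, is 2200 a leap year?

No

2200 is not a leap year (divisible by 100 but not 400).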